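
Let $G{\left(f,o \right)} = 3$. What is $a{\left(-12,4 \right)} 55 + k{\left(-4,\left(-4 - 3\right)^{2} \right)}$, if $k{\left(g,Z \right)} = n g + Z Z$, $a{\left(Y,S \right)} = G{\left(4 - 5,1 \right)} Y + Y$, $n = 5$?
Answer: $-259$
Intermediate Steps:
$a{\left(Y,S \right)} = 4 Y$ ($a{\left(Y,S \right)} = 3 Y + Y = 4 Y$)
$k{\left(g,Z \right)} = Z^{2} + 5 g$ ($k{\left(g,Z \right)} = 5 g + Z Z = 5 g + Z^{2} = Z^{2} + 5 g$)
$a{\left(-12,4 \right)} 55 + k{\left(-4,\left(-4 - 3\right)^{2} \right)} = 4 \left(-12\right) 55 + \left(\left(\left(-4 - 3\right)^{2}\right)^{2} + 5 \left(-4\right)\right) = \left(-48\right) 55 - \left(20 - \left(\left(-7\right)^{2}\right)^{2}\right) = -2640 - \left(20 - 49^{2}\right) = -2640 + \left(2401 - 20\right) = -2640 + 2381 = -259$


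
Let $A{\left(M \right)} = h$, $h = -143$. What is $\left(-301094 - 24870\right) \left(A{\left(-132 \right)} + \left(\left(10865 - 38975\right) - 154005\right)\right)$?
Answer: $59409546712$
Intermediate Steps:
$A{\left(M \right)} = -143$
$\left(-301094 - 24870\right) \left(A{\left(-132 \right)} + \left(\left(10865 - 38975\right) - 154005\right)\right) = \left(-301094 - 24870\right) \left(-143 + \left(\left(10865 - 38975\right) - 154005\right)\right) = - 325964 \left(-143 - 182115\right) = \left(-325964\right) \left(-182258\right) = 59409546712$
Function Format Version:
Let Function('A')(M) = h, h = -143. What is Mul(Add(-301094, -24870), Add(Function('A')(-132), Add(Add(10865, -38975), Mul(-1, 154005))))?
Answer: 59409546712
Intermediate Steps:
Function('A')(M) = -143
Mul(Add(-301094, -24870), Add(Function('A')(-132), Add(Add(10865, -38975), Mul(-1, 154005)))) = Mul(Add(-301094, -24870), Add(-143, Add(Add(10865, -38975), Mul(-1, 154005)))) = Mul(-325964, Add(-143, Add(-28110, -154005))) = Mul(-325964, Add(-143, -182115)) = Mul(-325964, -182258) = 59409546712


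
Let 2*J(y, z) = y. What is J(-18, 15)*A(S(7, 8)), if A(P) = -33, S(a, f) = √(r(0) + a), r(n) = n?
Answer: 297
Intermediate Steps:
S(a, f) = √a (S(a, f) = √(0 + a) = √a)
J(y, z) = y/2
J(-18, 15)*A(S(7, 8)) = ((½)*(-18))*(-33) = -9*(-33) = 297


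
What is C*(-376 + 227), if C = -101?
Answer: 15049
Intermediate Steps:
C*(-376 + 227) = -101*(-376 + 227) = -101*(-149) = 15049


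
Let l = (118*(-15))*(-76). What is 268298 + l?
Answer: 402818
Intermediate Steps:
l = 134520 (l = -1770*(-76) = 134520)
268298 + l = 268298 + 134520 = 402818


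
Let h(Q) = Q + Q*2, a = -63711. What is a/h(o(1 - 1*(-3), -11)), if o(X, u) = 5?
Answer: -21237/5 ≈ -4247.4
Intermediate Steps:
h(Q) = 3*Q (h(Q) = Q + 2*Q = 3*Q)
a/h(o(1 - 1*(-3), -11)) = -63711/(3*5) = -63711/15 = -63711*1/15 = -21237/5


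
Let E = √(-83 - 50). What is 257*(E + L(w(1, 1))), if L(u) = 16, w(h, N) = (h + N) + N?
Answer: 4112 + 257*I*√133 ≈ 4112.0 + 2963.9*I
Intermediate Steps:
w(h, N) = h + 2*N (w(h, N) = (N + h) + N = h + 2*N)
E = I*√133 (E = √(-133) = I*√133 ≈ 11.533*I)
257*(E + L(w(1, 1))) = 257*(I*√133 + 16) = 257*(16 + I*√133) = 4112 + 257*I*√133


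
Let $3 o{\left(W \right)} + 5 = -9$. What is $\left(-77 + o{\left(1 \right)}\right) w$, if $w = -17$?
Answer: $\frac{4165}{3} \approx 1388.3$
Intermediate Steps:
$o{\left(W \right)} = - \frac{14}{3}$ ($o{\left(W \right)} = - \frac{5}{3} + \frac{1}{3} \left(-9\right) = - \frac{5}{3} - 3 = - \frac{14}{3}$)
$\left(-77 + o{\left(1 \right)}\right) w = \left(-77 - \frac{14}{3}\right) \left(-17\right) = \left(- \frac{245}{3}\right) \left(-17\right) = \frac{4165}{3}$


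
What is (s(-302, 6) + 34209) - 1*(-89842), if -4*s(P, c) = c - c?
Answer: 124051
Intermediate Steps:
s(P, c) = 0 (s(P, c) = -(c - c)/4 = -1/4*0 = 0)
(s(-302, 6) + 34209) - 1*(-89842) = (0 + 34209) - 1*(-89842) = 34209 + 89842 = 124051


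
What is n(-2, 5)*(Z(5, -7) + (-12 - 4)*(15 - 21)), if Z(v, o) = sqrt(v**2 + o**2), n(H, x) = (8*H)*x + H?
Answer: -7872 - 82*sqrt(74) ≈ -8577.4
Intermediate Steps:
n(H, x) = H + 8*H*x (n(H, x) = 8*H*x + H = H + 8*H*x)
Z(v, o) = sqrt(o**2 + v**2)
n(-2, 5)*(Z(5, -7) + (-12 - 4)*(15 - 21)) = (-2*(1 + 8*5))*(sqrt((-7)**2 + 5**2) + (-12 - 4)*(15 - 21)) = (-2*(1 + 40))*(sqrt(49 + 25) - 16*(-6)) = (-2*41)*(sqrt(74) + 96) = -82*(96 + sqrt(74)) = -7872 - 82*sqrt(74)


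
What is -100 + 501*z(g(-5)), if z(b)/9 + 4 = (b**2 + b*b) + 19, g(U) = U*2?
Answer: 969335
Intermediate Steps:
g(U) = 2*U
z(b) = 135 + 18*b**2 (z(b) = -36 + 9*((b**2 + b*b) + 19) = -36 + 9*((b**2 + b**2) + 19) = -36 + 9*(2*b**2 + 19) = -36 + 9*(19 + 2*b**2) = -36 + (171 + 18*b**2) = 135 + 18*b**2)
-100 + 501*z(g(-5)) = -100 + 501*(135 + 18*(2*(-5))**2) = -100 + 501*(135 + 18*(-10)**2) = -100 + 501*(135 + 18*100) = -100 + 501*(135 + 1800) = -100 + 501*1935 = -100 + 969435 = 969335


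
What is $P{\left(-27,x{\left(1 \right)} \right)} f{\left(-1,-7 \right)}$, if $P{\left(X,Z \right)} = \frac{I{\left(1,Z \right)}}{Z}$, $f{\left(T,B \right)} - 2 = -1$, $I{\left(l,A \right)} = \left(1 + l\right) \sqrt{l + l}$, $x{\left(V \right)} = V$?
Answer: $2 \sqrt{2} \approx 2.8284$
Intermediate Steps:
$I{\left(l,A \right)} = \sqrt{2} \sqrt{l} \left(1 + l\right)$ ($I{\left(l,A \right)} = \left(1 + l\right) \sqrt{2 l} = \left(1 + l\right) \sqrt{2} \sqrt{l} = \sqrt{2} \sqrt{l} \left(1 + l\right)$)
$f{\left(T,B \right)} = 1$ ($f{\left(T,B \right)} = 2 - 1 = 1$)
$P{\left(X,Z \right)} = \frac{2 \sqrt{2}}{Z}$ ($P{\left(X,Z \right)} = \frac{\sqrt{2} \sqrt{1} \left(1 + 1\right)}{Z} = \frac{\sqrt{2} \cdot 1 \cdot 2}{Z} = \frac{2 \sqrt{2}}{Z}$)
$P{\left(-27,x{\left(1 \right)} \right)} f{\left(-1,-7 \right)} = \frac{2 \sqrt{2}}{1} \cdot 1 = 2 \sqrt{2} \cdot 1 \cdot 1 = 2 \sqrt{2} \cdot 1 = 2 \sqrt{2}$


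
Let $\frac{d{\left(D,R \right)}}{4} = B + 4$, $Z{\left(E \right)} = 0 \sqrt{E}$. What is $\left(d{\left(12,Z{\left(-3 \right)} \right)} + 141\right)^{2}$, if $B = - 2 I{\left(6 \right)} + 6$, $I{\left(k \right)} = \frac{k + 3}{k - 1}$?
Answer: $\frac{693889}{25} \approx 27756.0$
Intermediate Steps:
$I{\left(k \right)} = \frac{3 + k}{-1 + k}$
$Z{\left(E \right)} = 0$
$B = \frac{12}{5}$ ($B = - 2 \frac{3 + 6}{-1 + 6} + 6 = - 2 \cdot \frac{1}{5} \cdot 9 + 6 = \left(-2\right) \frac{9}{5} + 6 = - \frac{18}{5} + 6 = \frac{12}{5} \approx 2.4$)
$d{\left(D,R \right)} = \frac{128}{5}$ ($d{\left(D,R \right)} = 4 \left(\frac{12}{5} + 4\right) = 4 \cdot \frac{32}{5} = \frac{128}{5}$)
$\left(d{\left(12,Z{\left(-3 \right)} \right)} + 141\right)^{2} = \left(\frac{128}{5} + 141\right)^{2} = \left(\frac{833}{5}\right)^{2} = \frac{693889}{25}$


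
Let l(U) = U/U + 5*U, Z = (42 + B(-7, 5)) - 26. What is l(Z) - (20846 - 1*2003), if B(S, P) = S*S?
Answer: -18517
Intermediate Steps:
B(S, P) = S²
Z = 65 (Z = (42 + (-7)²) - 26 = (42 + 49) - 26 = 91 - 26 = 65)
l(U) = 1 + 5*U
l(Z) - (20846 - 1*2003) = (1 + 5*65) - (20846 - 1*2003) = (1 + 325) - (20846 - 2003) = 326 - 1*18843 = 326 - 18843 = -18517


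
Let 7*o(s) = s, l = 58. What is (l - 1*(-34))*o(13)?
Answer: 1196/7 ≈ 170.86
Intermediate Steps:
o(s) = s/7
(l - 1*(-34))*o(13) = (58 - 1*(-34))*((1/7)*13) = (58 + 34)*(13/7) = 92*(13/7) = 1196/7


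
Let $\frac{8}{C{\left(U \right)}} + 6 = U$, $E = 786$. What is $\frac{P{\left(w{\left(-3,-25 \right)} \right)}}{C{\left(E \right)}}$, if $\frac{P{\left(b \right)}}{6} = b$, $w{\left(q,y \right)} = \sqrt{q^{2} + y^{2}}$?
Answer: $585 \sqrt{634} \approx 14730.0$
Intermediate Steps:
$C{\left(U \right)} = \frac{8}{-6 + U}$
$P{\left(b \right)} = 6 b$
$\frac{P{\left(w{\left(-3,-25 \right)} \right)}}{C{\left(E \right)}} = \frac{6 \sqrt{\left(-3\right)^{2} + \left(-25\right)^{2}}}{8 \frac{1}{-6 + 786}} = \frac{6 \sqrt{9 + 625}}{8 \cdot \frac{1}{780}} = \frac{6 \sqrt{634}}{8 \cdot \frac{1}{780}} = \frac{6 \sqrt{634}}{\frac{2}{195}} = 6 \sqrt{634} \cdot \frac{195}{2} = 585 \sqrt{634}$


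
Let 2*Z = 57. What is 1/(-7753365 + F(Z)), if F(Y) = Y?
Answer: -2/15506673 ≈ -1.2898e-7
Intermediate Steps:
Z = 57/2 (Z = (1/2)*57 = 57/2 ≈ 28.500)
1/(-7753365 + F(Z)) = 1/(-7753365 + 57/2) = 1/(-15506673/2) = -2/15506673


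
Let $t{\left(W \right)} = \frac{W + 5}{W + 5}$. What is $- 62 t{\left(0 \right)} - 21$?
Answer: $-83$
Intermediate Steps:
$t{\left(W \right)} = 1$ ($t{\left(W \right)} = \frac{5 + W}{5 + W} = 1$)
$- 62 t{\left(0 \right)} - 21 = \left(-62\right) 1 - 21 = -62 - 21 = -83$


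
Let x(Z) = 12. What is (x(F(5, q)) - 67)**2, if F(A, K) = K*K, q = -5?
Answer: 3025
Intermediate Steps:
F(A, K) = K**2
(x(F(5, q)) - 67)**2 = (12 - 67)**2 = (-55)**2 = 3025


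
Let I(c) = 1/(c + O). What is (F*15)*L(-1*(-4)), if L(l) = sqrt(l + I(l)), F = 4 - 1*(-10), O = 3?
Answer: 30*sqrt(203) ≈ 427.43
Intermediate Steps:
F = 14 (F = 4 + 10 = 14)
I(c) = 1/(3 + c) (I(c) = 1/(c + 3) = 1/(3 + c))
L(l) = sqrt(l + 1/(3 + l))
(F*15)*L(-1*(-4)) = (14*15)*sqrt((1 + (-1*(-4))*(3 - 1*(-4)))/(3 - 1*(-4))) = 210*sqrt((1 + 4*(3 + 4))/(3 + 4)) = 210*sqrt((1 + 4*7)/7) = 210*sqrt((1 + 28)/7) = 210*sqrt((1/7)*29) = 210*sqrt(29/7) = 210*(sqrt(203)/7) = 30*sqrt(203)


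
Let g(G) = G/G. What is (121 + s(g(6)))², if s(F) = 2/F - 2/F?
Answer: 14641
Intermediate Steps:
g(G) = 1
s(F) = 0
(121 + s(g(6)))² = (121 + 0)² = 121² = 14641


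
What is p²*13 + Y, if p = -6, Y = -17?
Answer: 451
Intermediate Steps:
p²*13 + Y = (-6)²*13 - 17 = 36*13 - 17 = 468 - 17 = 451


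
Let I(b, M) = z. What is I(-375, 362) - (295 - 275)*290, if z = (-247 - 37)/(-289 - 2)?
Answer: -1687516/291 ≈ -5799.0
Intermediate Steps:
z = 284/291 (z = -284/(-291) = -284*(-1/291) = 284/291 ≈ 0.97594)
I(b, M) = 284/291
I(-375, 362) - (295 - 275)*290 = 284/291 - (295 - 275)*290 = 284/291 - 20*290 = 284/291 - 1*5800 = 284/291 - 5800 = -1687516/291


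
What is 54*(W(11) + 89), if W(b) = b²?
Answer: 11340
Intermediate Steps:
54*(W(11) + 89) = 54*(11² + 89) = 54*(121 + 89) = 54*210 = 11340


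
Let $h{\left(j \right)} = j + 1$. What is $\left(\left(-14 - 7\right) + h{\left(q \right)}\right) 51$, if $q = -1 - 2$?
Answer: $-1173$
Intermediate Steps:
$q = -3$ ($q = -1 - 2 = -3$)
$h{\left(j \right)} = 1 + j$
$\left(\left(-14 - 7\right) + h{\left(q \right)}\right) 51 = \left(\left(-14 - 7\right) + \left(1 - 3\right)\right) 51 = \left(\left(-14 - 7\right) - 2\right) 51 = \left(-21 - 2\right) 51 = \left(-23\right) 51 = -1173$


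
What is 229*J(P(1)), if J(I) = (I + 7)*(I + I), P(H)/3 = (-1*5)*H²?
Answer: 54960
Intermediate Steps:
P(H) = -15*H² (P(H) = 3*((-1*5)*H²) = 3*(-5*H²) = -15*H²)
J(I) = 2*I*(7 + I) (J(I) = (7 + I)*(2*I) = 2*I*(7 + I))
229*J(P(1)) = 229*(2*(-15*1²)*(7 - 15*1²)) = 229*(2*(-15*1)*(7 - 15*1)) = 229*(2*(-15)*(7 - 15)) = 229*(2*(-15)*(-8)) = 229*240 = 54960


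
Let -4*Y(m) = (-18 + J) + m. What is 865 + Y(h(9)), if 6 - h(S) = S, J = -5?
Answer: 1743/2 ≈ 871.50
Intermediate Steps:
h(S) = 6 - S
Y(m) = 23/4 - m/4 (Y(m) = -((-18 - 5) + m)/4 = -(-23 + m)/4 = 23/4 - m/4)
865 + Y(h(9)) = 865 + (23/4 - (6 - 1*9)/4) = 865 + (23/4 - (6 - 9)/4) = 865 + (23/4 - 1/4*(-3)) = 865 + (23/4 + 3/4) = 865 + 13/2 = 1743/2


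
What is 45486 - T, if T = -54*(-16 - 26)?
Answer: 43218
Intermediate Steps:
T = 2268 (T = -54*(-42) = 2268)
45486 - T = 45486 - 1*2268 = 45486 - 2268 = 43218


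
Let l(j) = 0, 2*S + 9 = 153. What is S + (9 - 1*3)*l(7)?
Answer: 72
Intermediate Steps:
S = 72 (S = -9/2 + (½)*153 = -9/2 + 153/2 = 72)
S + (9 - 1*3)*l(7) = 72 + (9 - 1*3)*0 = 72 + (9 - 3)*0 = 72 + 6*0 = 72 + 0 = 72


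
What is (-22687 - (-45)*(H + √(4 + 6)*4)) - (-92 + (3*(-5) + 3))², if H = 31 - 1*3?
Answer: -32243 + 180*√10 ≈ -31674.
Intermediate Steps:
H = 28 (H = 31 - 3 = 28)
(-22687 - (-45)*(H + √(4 + 6)*4)) - (-92 + (3*(-5) + 3))² = (-22687 - (-45)*(28 + √(4 + 6)*4)) - (-92 + (3*(-5) + 3))² = (-22687 - (-45)*(28 + √10*4)) - (-92 + (-15 + 3))² = (-22687 - (-45)*(28 + 4*√10)) - (-92 - 12)² = (-22687 - (-1260 - 180*√10)) - 1*(-104)² = (-22687 + (1260 + 180*√10)) - 1*10816 = (-21427 + 180*√10) - 10816 = -32243 + 180*√10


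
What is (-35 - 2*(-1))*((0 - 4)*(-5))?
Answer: -660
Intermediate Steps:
(-35 - 2*(-1))*((0 - 4)*(-5)) = (-35 + 2)*(-4*(-5)) = -33*20 = -660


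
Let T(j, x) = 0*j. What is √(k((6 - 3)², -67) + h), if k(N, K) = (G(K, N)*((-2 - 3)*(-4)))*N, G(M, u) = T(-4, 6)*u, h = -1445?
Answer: 17*I*√5 ≈ 38.013*I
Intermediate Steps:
T(j, x) = 0
G(M, u) = 0 (G(M, u) = 0*u = 0)
k(N, K) = 0 (k(N, K) = (0*((-2 - 3)*(-4)))*N = (0*(-5*(-4)))*N = (0*20)*N = 0*N = 0)
√(k((6 - 3)², -67) + h) = √(0 - 1445) = √(-1445) = 17*I*√5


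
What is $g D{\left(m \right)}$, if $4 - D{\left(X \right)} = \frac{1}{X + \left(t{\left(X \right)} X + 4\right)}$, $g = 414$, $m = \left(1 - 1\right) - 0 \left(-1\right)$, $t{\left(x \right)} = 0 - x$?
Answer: $\frac{3105}{2} \approx 1552.5$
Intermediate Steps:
$t{\left(x \right)} = - x$
$m = 0$ ($m = \left(1 - 1\right) - 0 = 0 + 0 = 0$)
$D{\left(X \right)} = 4 - \frac{1}{4 + X - X^{2}}$ ($D{\left(X \right)} = 4 - \frac{1}{X + \left(- X X + 4\right)} = 4 - \frac{1}{X - \left(-4 + X^{2}\right)} = 4 - \frac{1}{4 + X - X^{2}}$)
$g D{\left(m \right)} = 414 \frac{15 - 4 \cdot 0^{2} + 4 \cdot 0}{4 + 0 - 0^{2}} = 414 \frac{15 - 0 + 0}{4 + 0 - 0} = 414 \frac{15 + 0 + 0}{4 + 0 + 0} = 414 \cdot \frac{1}{4} \cdot 15 = 414 \cdot \frac{15}{4} = \frac{3105}{2}$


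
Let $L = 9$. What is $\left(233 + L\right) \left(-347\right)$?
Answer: $-83974$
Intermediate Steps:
$\left(233 + L\right) \left(-347\right) = \left(233 + 9\right) \left(-347\right) = 242 \left(-347\right) = -83974$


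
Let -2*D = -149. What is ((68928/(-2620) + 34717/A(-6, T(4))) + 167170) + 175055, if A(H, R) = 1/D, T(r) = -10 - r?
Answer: 3836485901/1310 ≈ 2.9286e+6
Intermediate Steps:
D = 149/2 (D = -½*(-149) = 149/2 ≈ 74.500)
A(H, R) = 2/149 (A(H, R) = 1/(149/2) = 2/149)
((68928/(-2620) + 34717/A(-6, T(4))) + 167170) + 175055 = ((68928/(-2620) + 34717/(2/149)) + 167170) + 175055 = ((68928*(-1/2620) + 34717*(149/2)) + 167170) + 175055 = ((-17232/655 + 5172833/2) + 167170) + 175055 = (3388171151/1310 + 167170) + 175055 = 3607163851/1310 + 175055 = 3836485901/1310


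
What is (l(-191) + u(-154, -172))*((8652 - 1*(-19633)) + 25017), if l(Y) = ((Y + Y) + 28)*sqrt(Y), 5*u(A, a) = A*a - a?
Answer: 284206264 - 18868908*I*sqrt(191) ≈ 2.8421e+8 - 2.6077e+8*I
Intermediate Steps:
u(A, a) = -a/5 + A*a/5 (u(A, a) = (A*a - a)/5 = (-a + A*a)/5 = -a/5 + A*a/5)
l(Y) = sqrt(Y)*(28 + 2*Y) (l(Y) = (2*Y + 28)*sqrt(Y) = (28 + 2*Y)*sqrt(Y) = sqrt(Y)*(28 + 2*Y))
(l(-191) + u(-154, -172))*((8652 - 1*(-19633)) + 25017) = (2*sqrt(-191)*(14 - 191) + (1/5)*(-172)*(-1 - 154))*((8652 - 1*(-19633)) + 25017) = (2*(I*sqrt(191))*(-177) + (1/5)*(-172)*(-155))*((8652 + 19633) + 25017) = (-354*I*sqrt(191) + 5332)*(28285 + 25017) = (5332 - 354*I*sqrt(191))*53302 = 284206264 - 18868908*I*sqrt(191)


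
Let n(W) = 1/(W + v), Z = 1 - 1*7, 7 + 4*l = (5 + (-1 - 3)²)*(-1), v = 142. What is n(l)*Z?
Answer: -2/45 ≈ -0.044444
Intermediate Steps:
l = -7 (l = -7/4 + ((5 + (-1 - 3)²)*(-1))/4 = -7/4 + ((5 + (-4)²)*(-1))/4 = -7/4 + ((5 + 16)*(-1))/4 = -7/4 + (21*(-1))/4 = -7/4 + (¼)*(-21) = -7/4 - 21/4 = -7)
Z = -6 (Z = 1 - 7 = -6)
n(W) = 1/(142 + W) (n(W) = 1/(W + 142) = 1/(142 + W))
n(l)*Z = -6/(142 - 7) = -6/135 = (1/135)*(-6) = -2/45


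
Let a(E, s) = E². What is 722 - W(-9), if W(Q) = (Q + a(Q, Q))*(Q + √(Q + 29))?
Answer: 1370 - 144*√5 ≈ 1048.0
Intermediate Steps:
W(Q) = (Q + Q²)*(Q + √(29 + Q)) (W(Q) = (Q + Q²)*(Q + √(Q + 29)) = (Q + Q²)*(Q + √(29 + Q)))
722 - W(-9) = 722 - (-9)*(-9 + (-9)² + √(29 - 9) - 9*√(29 - 9)) = 722 - (-9)*(-9 + 81 + √20 - 18*√5) = 722 - (-9)*(-9 + 81 + 2*√5 - 18*√5) = 722 - (-9)*(72 - 16*√5) = 722 - (-648 + 144*√5) = 722 + (648 - 144*√5) = 1370 - 144*√5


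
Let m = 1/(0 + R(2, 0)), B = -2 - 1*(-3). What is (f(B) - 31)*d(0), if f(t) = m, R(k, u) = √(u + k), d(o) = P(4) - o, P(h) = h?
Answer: -124 + 2*√2 ≈ -121.17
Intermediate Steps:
B = 1 (B = -2 + 3 = 1)
d(o) = 4 - o
R(k, u) = √(k + u)
m = √2/2 (m = 1/(0 + √(2 + 0)) = 1/(0 + √2) = 1/(√2) = √2/2 ≈ 0.70711)
f(t) = √2/2
(f(B) - 31)*d(0) = (√2/2 - 31)*(4 - 1*0) = (-31 + √2/2)*(4 + 0) = (-31 + √2/2)*4 = -124 + 2*√2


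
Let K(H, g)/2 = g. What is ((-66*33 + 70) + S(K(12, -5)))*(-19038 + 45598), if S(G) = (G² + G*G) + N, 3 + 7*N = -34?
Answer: -355718080/7 ≈ -5.0817e+7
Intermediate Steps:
N = -37/7 (N = -3/7 + (⅐)*(-34) = -3/7 - 34/7 = -37/7 ≈ -5.2857)
K(H, g) = 2*g
S(G) = -37/7 + 2*G² (S(G) = (G² + G*G) - 37/7 = (G² + G²) - 37/7 = 2*G² - 37/7 = -37/7 + 2*G²)
((-66*33 + 70) + S(K(12, -5)))*(-19038 + 45598) = ((-66*33 + 70) + (-37/7 + 2*(2*(-5))²))*(-19038 + 45598) = ((-2178 + 70) + (-37/7 + 2*(-10)²))*26560 = (-2108 + (-37/7 + 2*100))*26560 = (-2108 + (-37/7 + 200))*26560 = (-2108 + 1363/7)*26560 = -13393/7*26560 = -355718080/7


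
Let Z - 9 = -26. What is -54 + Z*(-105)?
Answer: 1731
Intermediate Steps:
Z = -17 (Z = 9 - 26 = -17)
-54 + Z*(-105) = -54 - 17*(-105) = -54 + 1785 = 1731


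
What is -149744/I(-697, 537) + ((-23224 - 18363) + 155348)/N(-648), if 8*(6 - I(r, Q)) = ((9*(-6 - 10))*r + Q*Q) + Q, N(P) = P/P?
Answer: 22139968469/194613 ≈ 1.1376e+5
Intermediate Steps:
N(P) = 1
I(r, Q) = 6 + 18*r - Q/8 - Q**2/8 (I(r, Q) = 6 - (((9*(-6 - 10))*r + Q*Q) + Q)/8 = 6 - (((9*(-16))*r + Q**2) + Q)/8 = 6 - ((-144*r + Q**2) + Q)/8 = 6 - ((Q**2 - 144*r) + Q)/8 = 6 - (Q + Q**2 - 144*r)/8 = 6 + (18*r - Q/8 - Q**2/8) = 6 + 18*r - Q/8 - Q**2/8)
-149744/I(-697, 537) + ((-23224 - 18363) + 155348)/N(-648) = -149744/(6 + 18*(-697) - 1/8*537 - 1/8*537**2) + ((-23224 - 18363) + 155348)/1 = -149744/(6 - 12546 - 537/8 - 1/8*288369) + (-41587 + 155348)*1 = -149744/(6 - 12546 - 537/8 - 288369/8) + 113761*1 = -149744/(-194613/4) + 113761 = -149744*(-4/194613) + 113761 = 598976/194613 + 113761 = 22139968469/194613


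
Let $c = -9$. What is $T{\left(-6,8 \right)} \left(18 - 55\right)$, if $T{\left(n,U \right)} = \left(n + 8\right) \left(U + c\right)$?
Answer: $74$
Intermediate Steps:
$T{\left(n,U \right)} = \left(-9 + U\right) \left(8 + n\right)$ ($T{\left(n,U \right)} = \left(n + 8\right) \left(U - 9\right) = \left(8 + n\right) \left(-9 + U\right) = \left(-9 + U\right) \left(8 + n\right)$)
$T{\left(-6,8 \right)} \left(18 - 55\right) = \left(-72 - -54 + 8 \cdot 8 + 8 \left(-6\right)\right) \left(18 - 55\right) = \left(-72 + 54 + 64 - 48\right) \left(-37\right) = \left(-2\right) \left(-37\right) = 74$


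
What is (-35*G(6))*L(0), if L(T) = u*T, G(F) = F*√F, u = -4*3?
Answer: 0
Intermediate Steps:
u = -12
G(F) = F^(3/2)
L(T) = -12*T
(-35*G(6))*L(0) = (-210*√6)*(-12*0) = -210*√6*0 = 0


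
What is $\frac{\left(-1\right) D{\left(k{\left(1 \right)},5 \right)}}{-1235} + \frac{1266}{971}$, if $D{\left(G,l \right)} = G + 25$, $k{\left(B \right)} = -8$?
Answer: $\frac{1580017}{1199185} \approx 1.3176$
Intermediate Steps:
$D{\left(G,l \right)} = 25 + G$
$\frac{\left(-1\right) D{\left(k{\left(1 \right)},5 \right)}}{-1235} + \frac{1266}{971} = \frac{\left(-1\right) \left(25 - 8\right)}{-1235} + \frac{1266}{971} = \left(-1\right) 17 \left(- \frac{1}{1235}\right) + 1266 \cdot \frac{1}{971} = \left(-17\right) \left(- \frac{1}{1235}\right) + \frac{1266}{971} = \frac{17}{1235} + \frac{1266}{971} = \frac{1580017}{1199185}$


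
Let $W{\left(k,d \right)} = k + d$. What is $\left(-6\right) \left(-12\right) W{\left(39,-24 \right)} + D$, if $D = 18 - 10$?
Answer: $1088$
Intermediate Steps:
$D = 8$ ($D = 18 - 10 = 8$)
$W{\left(k,d \right)} = d + k$
$\left(-6\right) \left(-12\right) W{\left(39,-24 \right)} + D = \left(-6\right) \left(-12\right) \left(-24 + 39\right) + 8 = 72 \cdot 15 + 8 = 1080 + 8 = 1088$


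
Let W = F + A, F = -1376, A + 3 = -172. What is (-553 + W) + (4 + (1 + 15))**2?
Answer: -1704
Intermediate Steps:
A = -175 (A = -3 - 172 = -175)
W = -1551 (W = -1376 - 175 = -1551)
(-553 + W) + (4 + (1 + 15))**2 = (-553 - 1551) + (4 + (1 + 15))**2 = -2104 + (4 + 16)**2 = -2104 + 20**2 = -2104 + 400 = -1704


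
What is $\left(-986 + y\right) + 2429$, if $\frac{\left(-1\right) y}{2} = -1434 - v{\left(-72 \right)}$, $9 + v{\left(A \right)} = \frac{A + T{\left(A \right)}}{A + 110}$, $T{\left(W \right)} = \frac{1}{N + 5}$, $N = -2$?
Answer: $\frac{244486}{57} \approx 4289.2$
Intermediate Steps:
$T{\left(W \right)} = \frac{1}{3}$ ($T{\left(W \right)} = \frac{1}{-2 + 5} = \frac{1}{3}$)
$v{\left(A \right)} = -9 + \frac{\frac{1}{3} + A}{110 + A}$ ($v{\left(A \right)} = -9 + \frac{A + \frac{1}{3}}{A + 110} = -9 + \frac{\frac{1}{3} + A}{110 + A}$)
$y = \frac{162235}{57}$ ($y = - 2 \left(-1434 - \frac{-2969 - -1728}{3 \left(110 - 72\right)}\right) = - 2 \left(-1434 - \frac{-2969 + 1728}{3 \cdot 38}\right) = - 2 \left(-1434 - \frac{1}{3} \cdot \frac{1}{38} \left(-1241\right)\right) = - 2 \left(-1434 - - \frac{1241}{114}\right) = - 2 \left(-1434 + \frac{1241}{114}\right) = \left(-2\right) \left(- \frac{162235}{114}\right) = \frac{162235}{57} \approx 2846.2$)
$\left(-986 + y\right) + 2429 = \left(-986 + \frac{162235}{57}\right) + 2429 = \frac{106033}{57} + 2429 = \frac{244486}{57}$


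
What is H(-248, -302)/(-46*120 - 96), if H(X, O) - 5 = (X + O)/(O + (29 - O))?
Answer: 15/6032 ≈ 0.0024867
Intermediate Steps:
H(X, O) = 5 + O/29 + X/29 (H(X, O) = 5 + (X + O)/(O + (29 - O)) = 5 + (O + X)/29 = 5 + (O + X)*(1/29) = 5 + (O/29 + X/29) = 5 + O/29 + X/29)
H(-248, -302)/(-46*120 - 96) = (5 + (1/29)*(-302) + (1/29)*(-248))/(-46*120 - 96) = (5 - 302/29 - 248/29)/(-5520 - 96) = -405/29/(-5616) = -405/29*(-1/5616) = 15/6032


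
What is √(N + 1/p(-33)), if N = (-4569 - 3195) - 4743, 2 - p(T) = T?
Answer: 4*I*√957565/35 ≈ 111.83*I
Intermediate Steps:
p(T) = 2 - T
N = -12507 (N = -7764 - 4743 = -12507)
√(N + 1/p(-33)) = √(-12507 + 1/(2 - 1*(-33))) = √(-12507 + 1/(2 + 33)) = √(-12507 + 1/35) = √(-437744/35) = 4*I*√957565/35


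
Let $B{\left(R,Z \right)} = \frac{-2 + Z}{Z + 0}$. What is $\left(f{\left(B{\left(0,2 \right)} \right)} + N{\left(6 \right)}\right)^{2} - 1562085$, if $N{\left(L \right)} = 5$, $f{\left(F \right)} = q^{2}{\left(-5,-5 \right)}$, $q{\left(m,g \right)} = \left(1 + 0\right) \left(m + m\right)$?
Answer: $-1551060$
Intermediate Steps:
$q{\left(m,g \right)} = 2 m$ ($q{\left(m,g \right)} = 1 \cdot 2 m = 2 m$)
$B{\left(R,Z \right)} = \frac{-2 + Z}{Z}$
$f{\left(F \right)} = 100$ ($f{\left(F \right)} = \left(2 \left(-5\right)\right)^{2} = \left(-10\right)^{2} = 100$)
$\left(f{\left(B{\left(0,2 \right)} \right)} + N{\left(6 \right)}\right)^{2} - 1562085 = \left(100 + 5\right)^{2} - 1562085 = 105^{2} - 1562085 = 11025 - 1562085 = -1551060$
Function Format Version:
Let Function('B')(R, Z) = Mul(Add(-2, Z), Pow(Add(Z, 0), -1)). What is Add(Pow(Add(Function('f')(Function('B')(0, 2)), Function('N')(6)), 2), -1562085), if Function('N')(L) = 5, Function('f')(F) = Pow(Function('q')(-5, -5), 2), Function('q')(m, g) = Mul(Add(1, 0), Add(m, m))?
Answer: -1551060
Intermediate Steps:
Function('q')(m, g) = Mul(2, m) (Function('q')(m, g) = Mul(1, Mul(2, m)) = Mul(2, m))
Function('B')(R, Z) = Mul(Pow(Z, -1), Add(-2, Z)) (Function('B')(R, Z) = Mul(Add(-2, Z), Pow(Z, -1)) = Mul(Pow(Z, -1), Add(-2, Z)))
Function('f')(F) = 100 (Function('f')(F) = Pow(Mul(2, -5), 2) = Pow(-10, 2) = 100)
Add(Pow(Add(Function('f')(Function('B')(0, 2)), Function('N')(6)), 2), -1562085) = Add(Pow(Add(100, 5), 2), -1562085) = Add(Pow(105, 2), -1562085) = Add(11025, -1562085) = -1551060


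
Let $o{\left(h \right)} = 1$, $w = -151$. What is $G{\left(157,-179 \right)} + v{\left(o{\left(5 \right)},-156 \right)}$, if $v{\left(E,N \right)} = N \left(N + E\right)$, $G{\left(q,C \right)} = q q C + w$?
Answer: $-4388142$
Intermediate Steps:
$G{\left(q,C \right)} = -151 + C q^{2}$ ($G{\left(q,C \right)} = q q C - 151 = q^{2} C - 151 = C q^{2} - 151 = -151 + C q^{2}$)
$v{\left(E,N \right)} = N \left(E + N\right)$
$G{\left(157,-179 \right)} + v{\left(o{\left(5 \right)},-156 \right)} = \left(-151 - 179 \cdot 157^{2}\right) - 156 \left(1 - 156\right) = \left(-151 - 4412171\right) - -24180 = \left(-151 - 4412171\right) + 24180 = -4412322 + 24180 = -4388142$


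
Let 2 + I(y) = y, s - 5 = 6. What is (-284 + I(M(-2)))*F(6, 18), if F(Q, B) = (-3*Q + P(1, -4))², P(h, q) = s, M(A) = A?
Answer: -14112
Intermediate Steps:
s = 11 (s = 5 + 6 = 11)
P(h, q) = 11
I(y) = -2 + y
F(Q, B) = (11 - 3*Q)² (F(Q, B) = (-3*Q + 11)² = (11 - 3*Q)²)
(-284 + I(M(-2)))*F(6, 18) = (-284 + (-2 - 2))*(-11 + 3*6)² = (-284 - 4)*(-11 + 18)² = -288*7² = -288*49 = -14112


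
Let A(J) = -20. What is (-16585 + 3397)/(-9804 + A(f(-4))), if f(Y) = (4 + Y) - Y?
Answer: 3297/2456 ≈ 1.3424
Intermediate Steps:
f(Y) = 4
(-16585 + 3397)/(-9804 + A(f(-4))) = (-16585 + 3397)/(-9804 - 20) = -13188/(-9824) = -13188*(-1/9824) = 3297/2456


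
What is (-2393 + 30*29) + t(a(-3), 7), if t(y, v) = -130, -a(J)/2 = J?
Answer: -1653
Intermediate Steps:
a(J) = -2*J
(-2393 + 30*29) + t(a(-3), 7) = (-2393 + 30*29) - 130 = (-2393 + 870) - 130 = -1523 - 130 = -1653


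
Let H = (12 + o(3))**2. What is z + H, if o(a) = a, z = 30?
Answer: 255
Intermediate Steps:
H = 225 (H = (12 + 3)**2 = 15**2 = 225)
z + H = 30 + 225 = 255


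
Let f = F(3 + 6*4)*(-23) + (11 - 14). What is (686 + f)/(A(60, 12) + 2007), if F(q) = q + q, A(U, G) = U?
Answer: -43/159 ≈ -0.27044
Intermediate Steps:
F(q) = 2*q
f = -1245 (f = (2*(3 + 6*4))*(-23) + (11 - 14) = (2*(3 + 24))*(-23) - 3 = (2*27)*(-23) - 3 = 54*(-23) - 3 = -1242 - 3 = -1245)
(686 + f)/(A(60, 12) + 2007) = (686 - 1245)/(60 + 2007) = -559/2067 = -559*1/2067 = -43/159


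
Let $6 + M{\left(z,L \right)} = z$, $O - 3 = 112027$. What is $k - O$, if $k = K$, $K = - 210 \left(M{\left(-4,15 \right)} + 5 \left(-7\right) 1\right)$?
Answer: $-102580$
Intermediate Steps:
$O = 112030$ ($O = 3 + 112027 = 112030$)
$M{\left(z,L \right)} = -6 + z$
$K = 9450$ ($K = - 210 \left(\left(-6 - 4\right) + 5 \left(-7\right) 1\right) = - 210 \left(-10 - 35\right) = \left(-210\right) \left(-45\right) = 9450$)
$k = 9450$
$k - O = 9450 - 112030 = -102580$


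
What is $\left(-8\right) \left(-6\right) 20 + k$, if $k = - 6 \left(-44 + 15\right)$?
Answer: $1134$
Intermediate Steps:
$k = 174$ ($k = \left(-6\right) \left(-29\right) = 174$)
$\left(-8\right) \left(-6\right) 20 + k = \left(-8\right) \left(-6\right) 20 + 174 = 48 \cdot 20 + 174 = 960 + 174 = 1134$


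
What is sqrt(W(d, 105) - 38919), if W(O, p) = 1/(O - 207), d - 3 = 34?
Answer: I*sqrt(1124759270)/170 ≈ 197.28*I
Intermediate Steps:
d = 37 (d = 3 + 34 = 37)
W(O, p) = 1/(-207 + O)
sqrt(W(d, 105) - 38919) = sqrt(1/(-207 + 37) - 38919) = sqrt(1/(-170) - 38919) = sqrt(-1/170 - 38919) = sqrt(-6616231/170) = I*sqrt(1124759270)/170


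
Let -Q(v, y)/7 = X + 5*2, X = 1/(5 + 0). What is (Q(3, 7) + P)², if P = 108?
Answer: 33489/25 ≈ 1339.6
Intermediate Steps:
X = ⅕ (X = 1/5 = ⅕ ≈ 0.20000)
Q(v, y) = -357/5 (Q(v, y) = -7*(⅕ + 5*2) = -7*(⅕ + 10) = -7*51/5 = -357/5)
(Q(3, 7) + P)² = (-357/5 + 108)² = (183/5)² = 33489/25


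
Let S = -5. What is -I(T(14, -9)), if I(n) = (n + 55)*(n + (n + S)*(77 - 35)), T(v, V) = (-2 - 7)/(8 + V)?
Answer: -11328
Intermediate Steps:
T(v, V) = -9/(8 + V)
I(n) = (-210 + 43*n)*(55 + n) (I(n) = (n + 55)*(n + (n - 5)*(77 - 35)) = (55 + n)*(n + (-5 + n)*42) = (55 + n)*(n + (-210 + 42*n)) = (55 + n)*(-210 + 43*n) = (-210 + 43*n)*(55 + n))
-I(T(14, -9)) = -(-11550 + 43*(-9/(8 - 9))² + 2155*(-9/(8 - 9))) = -(-11550 + 43*(-9/(-1))² + 2155*(-9/(-1))) = -(-11550 + 43*(-9*(-1))² + 2155*(-9*(-1))) = -(-11550 + 43*9² + 2155*9) = -(-11550 + 43*81 + 19395) = -(-11550 + 3483 + 19395) = -1*11328 = -11328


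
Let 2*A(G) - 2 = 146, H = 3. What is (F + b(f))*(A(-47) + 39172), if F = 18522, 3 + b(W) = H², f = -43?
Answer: 727149888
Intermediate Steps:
A(G) = 74 (A(G) = 1 + (½)*146 = 1 + 73 = 74)
b(W) = 6 (b(W) = -3 + 3² = -3 + 9 = 6)
(F + b(f))*(A(-47) + 39172) = (18522 + 6)*(74 + 39172) = 18528*39246 = 727149888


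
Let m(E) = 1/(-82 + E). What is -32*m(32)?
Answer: 16/25 ≈ 0.64000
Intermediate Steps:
-32*m(32) = -32/(-82 + 32) = -32/(-50) = -32*(-1/50) = 16/25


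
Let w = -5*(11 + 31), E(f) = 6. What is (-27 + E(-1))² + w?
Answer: 231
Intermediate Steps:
w = -210 (w = -5*42 = -210)
(-27 + E(-1))² + w = (-27 + 6)² - 210 = (-21)² - 210 = 441 - 210 = 231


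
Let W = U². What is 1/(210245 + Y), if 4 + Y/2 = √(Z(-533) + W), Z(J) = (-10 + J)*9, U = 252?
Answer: 70079/14733120567 - 2*√6513/14733120567 ≈ 4.7456e-6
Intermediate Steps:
Z(J) = -90 + 9*J
W = 63504 (W = 252² = 63504)
Y = -8 + 6*√6513 (Y = -8 + 2*√((-90 + 9*(-533)) + 63504) = -8 + 2*√((-90 - 4797) + 63504) = -8 + 2*√(-4887 + 63504) = -8 + 2*√58617 = -8 + 2*(3*√6513) = -8 + 6*√6513 ≈ 476.22)
1/(210245 + Y) = 1/(210245 + (-8 + 6*√6513)) = 1/(210237 + 6*√6513)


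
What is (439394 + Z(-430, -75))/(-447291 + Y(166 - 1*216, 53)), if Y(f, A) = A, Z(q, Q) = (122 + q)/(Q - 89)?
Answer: -18015231/18336758 ≈ -0.98247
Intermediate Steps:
Z(q, Q) = (122 + q)/(-89 + Q)
(439394 + Z(-430, -75))/(-447291 + Y(166 - 1*216, 53)) = (439394 + (122 - 430)/(-89 - 75))/(-447291 + 53) = (439394 - 308/(-164))/(-447238) = (439394 - 1/164*(-308))*(-1/447238) = (439394 + 77/41)*(-1/447238) = (18015231/41)*(-1/447238) = -18015231/18336758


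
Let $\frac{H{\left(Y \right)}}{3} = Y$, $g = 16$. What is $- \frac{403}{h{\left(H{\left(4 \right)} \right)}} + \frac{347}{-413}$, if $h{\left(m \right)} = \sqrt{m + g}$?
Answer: $- \frac{347}{413} - \frac{403 \sqrt{7}}{14} \approx -77.0$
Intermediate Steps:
$H{\left(Y \right)} = 3 Y$
$h{\left(m \right)} = \sqrt{16 + m}$ ($h{\left(m \right)} = \sqrt{m + 16} = \sqrt{16 + m}$)
$- \frac{403}{h{\left(H{\left(4 \right)} \right)}} + \frac{347}{-413} = - \frac{403}{\sqrt{16 + 3 \cdot 4}} + \frac{347}{-413} = - \frac{403}{\sqrt{16 + 12}} + 347 \left(- \frac{1}{413}\right) = - \frac{403}{\sqrt{28}} - \frac{347}{413} = - \frac{403}{2 \sqrt{7}} - \frac{347}{413} = - 403 \frac{\sqrt{7}}{14} - \frac{347}{413} = - \frac{403 \sqrt{7}}{14} - \frac{347}{413} = - \frac{347}{413} - \frac{403 \sqrt{7}}{14}$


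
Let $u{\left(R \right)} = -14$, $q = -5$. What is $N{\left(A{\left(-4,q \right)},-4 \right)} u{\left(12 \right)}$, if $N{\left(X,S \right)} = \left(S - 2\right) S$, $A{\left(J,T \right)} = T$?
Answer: $-336$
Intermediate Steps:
$N{\left(X,S \right)} = S \left(-2 + S\right)$ ($N{\left(X,S \right)} = \left(-2 + S\right) S = S \left(-2 + S\right)$)
$N{\left(A{\left(-4,q \right)},-4 \right)} u{\left(12 \right)} = - 4 \left(-2 - 4\right) \left(-14\right) = \left(-4\right) \left(-6\right) \left(-14\right) = 24 \left(-14\right) = -336$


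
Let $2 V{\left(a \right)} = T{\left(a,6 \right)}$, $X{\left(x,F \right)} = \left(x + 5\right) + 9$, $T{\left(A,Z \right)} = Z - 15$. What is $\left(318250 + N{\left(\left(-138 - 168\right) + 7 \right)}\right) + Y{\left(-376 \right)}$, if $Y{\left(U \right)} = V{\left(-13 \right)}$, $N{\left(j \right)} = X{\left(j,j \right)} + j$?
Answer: $\frac{635323}{2} \approx 3.1766 \cdot 10^{5}$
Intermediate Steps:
$T{\left(A,Z \right)} = -15 + Z$ ($T{\left(A,Z \right)} = Z - 15 = -15 + Z$)
$X{\left(x,F \right)} = 14 + x$ ($X{\left(x,F \right)} = \left(5 + x\right) + 9 = 14 + x$)
$V{\left(a \right)} = - \frac{9}{2}$ ($V{\left(a \right)} = \frac{-15 + 6}{2} = \frac{1}{2} \left(-9\right) = - \frac{9}{2}$)
$N{\left(j \right)} = 14 + 2 j$ ($N{\left(j \right)} = \left(14 + j\right) + j = 14 + 2 j$)
$Y{\left(U \right)} = - \frac{9}{2}$
$\left(318250 + N{\left(\left(-138 - 168\right) + 7 \right)}\right) + Y{\left(-376 \right)} = \left(318250 + \left(14 + 2 \left(\left(-138 - 168\right) + 7\right)\right)\right) - \frac{9}{2} = \left(318250 + \left(14 + 2 \left(-306 + 7\right)\right)\right) - \frac{9}{2} = \left(318250 + \left(14 + 2 \left(-299\right)\right)\right) - \frac{9}{2} = \left(318250 + \left(14 - 598\right)\right) - \frac{9}{2} = \left(318250 - 584\right) - \frac{9}{2} = 317666 - \frac{9}{2} = \frac{635323}{2}$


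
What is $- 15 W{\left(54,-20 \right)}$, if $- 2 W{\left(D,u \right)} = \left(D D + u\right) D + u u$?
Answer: $1175880$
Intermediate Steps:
$W{\left(D,u \right)} = - \frac{u^{2}}{2} - \frac{D \left(u + D^{2}\right)}{2}$ ($W{\left(D,u \right)} = - \frac{\left(D D + u\right) D + u u}{2} = - \frac{\left(D^{2} + u\right) D + u^{2}}{2} = - \frac{\left(u + D^{2}\right) D + u^{2}}{2} = - \frac{D \left(u + D^{2}\right) + u^{2}}{2} = - \frac{u^{2} + D \left(u + D^{2}\right)}{2} = - \frac{u^{2}}{2} - \frac{D \left(u + D^{2}\right)}{2}$)
$- 15 W{\left(54,-20 \right)} = - 15 \left(- \frac{54^{3}}{2} - \frac{\left(-20\right)^{2}}{2} - 27 \left(-20\right)\right) = - 15 \left(\left(- \frac{1}{2}\right) 157464 - 200 + 540\right) = - 15 \left(-78732 - 200 + 540\right) = \left(-15\right) \left(-78392\right) = 1175880$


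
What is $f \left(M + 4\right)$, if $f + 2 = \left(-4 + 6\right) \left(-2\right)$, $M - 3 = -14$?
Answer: $42$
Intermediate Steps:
$M = -11$ ($M = 3 - 14 = -11$)
$f = -6$ ($f = -2 + \left(-4 + 6\right) \left(-2\right) = -2 + 2 \left(-2\right) = -2 - 4 = -6$)
$f \left(M + 4\right) = - 6 \left(-11 + 4\right) = \left(-6\right) \left(-7\right) = 42$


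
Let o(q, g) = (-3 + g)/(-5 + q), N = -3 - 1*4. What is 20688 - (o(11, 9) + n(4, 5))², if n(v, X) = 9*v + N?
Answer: 19788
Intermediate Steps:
N = -7 (N = -3 - 4 = -7)
o(q, g) = (-3 + g)/(-5 + q)
n(v, X) = -7 + 9*v (n(v, X) = 9*v - 7 = -7 + 9*v)
20688 - (o(11, 9) + n(4, 5))² = 20688 - ((-3 + 9)/(-5 + 11) + (-7 + 9*4))² = 20688 - (6/6 + (-7 + 36))² = 20688 - ((⅙)*6 + 29)² = 20688 - (1 + 29)² = 20688 - 1*30² = 20688 - 1*900 = 20688 - 900 = 19788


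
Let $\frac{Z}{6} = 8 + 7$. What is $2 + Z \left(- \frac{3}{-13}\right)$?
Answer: $\frac{296}{13} \approx 22.769$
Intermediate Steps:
$Z = 90$ ($Z = 6 \left(8 + 7\right) = 6 \cdot 15 = 90$)
$2 + Z \left(- \frac{3}{-13}\right) = 2 + 90 \left(- \frac{3}{-13}\right) = 2 + 90 \left(\left(-3\right) \left(- \frac{1}{13}\right)\right) = 2 + 90 \cdot \frac{3}{13} = 2 + \frac{270}{13} = \frac{296}{13}$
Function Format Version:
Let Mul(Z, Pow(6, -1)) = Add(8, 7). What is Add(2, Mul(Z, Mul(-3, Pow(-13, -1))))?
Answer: Rational(296, 13) ≈ 22.769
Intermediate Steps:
Z = 90 (Z = Mul(6, Add(8, 7)) = Mul(6, 15) = 90)
Add(2, Mul(Z, Mul(-3, Pow(-13, -1)))) = Add(2, Mul(90, Mul(-3, Pow(-13, -1)))) = Add(2, Mul(90, Mul(-3, Rational(-1, 13)))) = Add(2, Mul(90, Rational(3, 13))) = Add(2, Rational(270, 13)) = Rational(296, 13)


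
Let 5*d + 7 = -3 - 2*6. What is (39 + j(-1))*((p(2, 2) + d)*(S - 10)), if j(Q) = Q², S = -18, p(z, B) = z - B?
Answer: 4928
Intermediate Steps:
d = -22/5 (d = -7/5 + (-3 - 2*6)/5 = -7/5 + (-3 - 12)/5 = -7/5 + (⅕)*(-15) = -7/5 - 3 = -22/5 ≈ -4.4000)
(39 + j(-1))*((p(2, 2) + d)*(S - 10)) = (39 + (-1)²)*(((2 - 1*2) - 22/5)*(-18 - 10)) = (39 + 1)*(((2 - 2) - 22/5)*(-28)) = 40*((0 - 22/5)*(-28)) = 40*(-22/5*(-28)) = 40*(616/5) = 4928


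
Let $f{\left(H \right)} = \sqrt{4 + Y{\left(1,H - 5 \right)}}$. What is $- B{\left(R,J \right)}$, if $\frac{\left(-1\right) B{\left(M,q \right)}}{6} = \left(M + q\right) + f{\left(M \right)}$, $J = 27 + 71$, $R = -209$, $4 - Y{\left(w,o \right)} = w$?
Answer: $-666 + 6 \sqrt{7} \approx -650.13$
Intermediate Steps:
$Y{\left(w,o \right)} = 4 - w$
$f{\left(H \right)} = \sqrt{7}$ ($f{\left(H \right)} = \sqrt{4 + \left(4 - 1\right)} = \sqrt{4 + 3} = \sqrt{7}$)
$J = 98$
$B{\left(M,q \right)} = - 6 M - 6 q - 6 \sqrt{7}$ ($B{\left(M,q \right)} = - 6 \left(\left(M + q\right) + \sqrt{7}\right) = - 6 \left(M + q + \sqrt{7}\right) = - 6 M - 6 q - 6 \sqrt{7}$)
$- B{\left(R,J \right)} = - (\left(-6\right) \left(-209\right) - 588 - 6 \sqrt{7}) = - (1254 - 588 - 6 \sqrt{7}) = - (666 - 6 \sqrt{7}) = -666 + 6 \sqrt{7}$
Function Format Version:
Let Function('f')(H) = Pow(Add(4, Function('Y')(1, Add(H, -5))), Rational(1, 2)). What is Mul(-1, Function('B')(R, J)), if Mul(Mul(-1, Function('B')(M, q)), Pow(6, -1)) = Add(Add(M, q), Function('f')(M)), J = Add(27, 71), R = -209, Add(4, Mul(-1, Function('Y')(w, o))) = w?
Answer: Add(-666, Mul(6, Pow(7, Rational(1, 2)))) ≈ -650.13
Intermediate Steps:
Function('Y')(w, o) = Add(4, Mul(-1, w))
Function('f')(H) = Pow(7, Rational(1, 2)) (Function('f')(H) = Pow(Add(4, Add(4, Mul(-1, 1))), Rational(1, 2)) = Pow(Add(4, Add(4, -1)), Rational(1, 2)) = Pow(Add(4, 3), Rational(1, 2)) = Pow(7, Rational(1, 2)))
J = 98
Function('B')(M, q) = Add(Mul(-6, M), Mul(-6, q), Mul(-6, Pow(7, Rational(1, 2)))) (Function('B')(M, q) = Mul(-6, Add(Add(M, q), Pow(7, Rational(1, 2)))) = Mul(-6, Add(M, q, Pow(7, Rational(1, 2)))) = Add(Mul(-6, M), Mul(-6, q), Mul(-6, Pow(7, Rational(1, 2)))))
Mul(-1, Function('B')(R, J)) = Mul(-1, Add(Mul(-6, -209), Mul(-6, 98), Mul(-6, Pow(7, Rational(1, 2))))) = Mul(-1, Add(1254, -588, Mul(-6, Pow(7, Rational(1, 2))))) = Mul(-1, Add(666, Mul(-6, Pow(7, Rational(1, 2))))) = Add(-666, Mul(6, Pow(7, Rational(1, 2))))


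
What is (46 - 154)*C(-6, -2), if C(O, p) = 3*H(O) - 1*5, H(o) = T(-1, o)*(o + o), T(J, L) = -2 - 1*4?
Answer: -22788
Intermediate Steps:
T(J, L) = -6 (T(J, L) = -2 - 4 = -6)
H(o) = -12*o (H(o) = -6*(o + o) = -12*o)
C(O, p) = -5 - 36*O (C(O, p) = 3*(-12*O) - 1*5 = -36*O - 5 = -5 - 36*O)
(46 - 154)*C(-6, -2) = (46 - 154)*(-5 - 36*(-6)) = -108*(-5 + 216) = -108*211 = -22788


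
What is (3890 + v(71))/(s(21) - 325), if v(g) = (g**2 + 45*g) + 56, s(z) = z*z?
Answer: 6091/58 ≈ 105.02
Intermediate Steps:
s(z) = z**2
v(g) = 56 + g**2 + 45*g
(3890 + v(71))/(s(21) - 325) = (3890 + (56 + 71**2 + 45*71))/(21**2 - 325) = (3890 + (56 + 5041 + 3195))/(441 - 325) = (3890 + 8292)/116 = 12182*(1/116) = 6091/58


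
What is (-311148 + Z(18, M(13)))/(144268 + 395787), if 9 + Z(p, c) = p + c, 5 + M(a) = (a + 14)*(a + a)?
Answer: -310442/540055 ≈ -0.57483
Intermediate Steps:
M(a) = -5 + 2*a*(14 + a) (M(a) = -5 + (a + 14)*(a + a) = -5 + (14 + a)*(2*a) = -5 + 2*a*(14 + a))
Z(p, c) = -9 + c + p (Z(p, c) = -9 + (p + c) = -9 + (c + p) = -9 + c + p)
(-311148 + Z(18, M(13)))/(144268 + 395787) = (-311148 + (-9 + (-5 + 2*13² + 28*13) + 18))/(144268 + 395787) = (-311148 + (-9 + (-5 + 2*169 + 364) + 18))/540055 = (-311148 + (-9 + (-5 + 338 + 364) + 18))*(1/540055) = (-311148 + (-9 + 697 + 18))*(1/540055) = (-311148 + 706)*(1/540055) = -310442*1/540055 = -310442/540055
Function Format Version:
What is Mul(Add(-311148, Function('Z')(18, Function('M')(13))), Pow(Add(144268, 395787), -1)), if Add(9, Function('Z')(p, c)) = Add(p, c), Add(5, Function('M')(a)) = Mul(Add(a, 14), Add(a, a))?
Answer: Rational(-310442, 540055) ≈ -0.57483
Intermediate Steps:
Function('M')(a) = Add(-5, Mul(2, a, Add(14, a))) (Function('M')(a) = Add(-5, Mul(Add(a, 14), Add(a, a))) = Add(-5, Mul(Add(14, a), Mul(2, a))) = Add(-5, Mul(2, a, Add(14, a))))
Function('Z')(p, c) = Add(-9, c, p) (Function('Z')(p, c) = Add(-9, Add(p, c)) = Add(-9, Add(c, p)) = Add(-9, c, p))
Mul(Add(-311148, Function('Z')(18, Function('M')(13))), Pow(Add(144268, 395787), -1)) = Mul(Add(-311148, Add(-9, Add(-5, Mul(2, Pow(13, 2)), Mul(28, 13)), 18)), Pow(Add(144268, 395787), -1)) = Mul(Add(-311148, Add(-9, Add(-5, Mul(2, 169), 364), 18)), Pow(540055, -1)) = Mul(Add(-311148, Add(-9, Add(-5, 338, 364), 18)), Rational(1, 540055)) = Mul(Add(-311148, Add(-9, 697, 18)), Rational(1, 540055)) = Mul(Add(-311148, 706), Rational(1, 540055)) = Mul(-310442, Rational(1, 540055)) = Rational(-310442, 540055)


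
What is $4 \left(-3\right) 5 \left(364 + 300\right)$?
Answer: $-39840$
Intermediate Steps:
$4 \left(-3\right) 5 \left(364 + 300\right) = \left(-12\right) 5 \cdot 664 = \left(-60\right) 664 = -39840$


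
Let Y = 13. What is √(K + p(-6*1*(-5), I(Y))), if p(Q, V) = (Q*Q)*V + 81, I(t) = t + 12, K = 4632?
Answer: √27213 ≈ 164.96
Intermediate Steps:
I(t) = 12 + t
p(Q, V) = 81 + V*Q² (p(Q, V) = Q²*V + 81 = V*Q² + 81 = 81 + V*Q²)
√(K + p(-6*1*(-5), I(Y))) = √(4632 + (81 + (12 + 13)*(-6*1*(-5))²)) = √(4632 + (81 + 25*(-6*(-5))²)) = √(4632 + (81 + 25*30²)) = √(4632 + (81 + 25*900)) = √(4632 + (81 + 22500)) = √(4632 + 22581) = √27213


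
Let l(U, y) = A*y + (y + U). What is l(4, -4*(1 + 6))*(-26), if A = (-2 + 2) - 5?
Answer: -3016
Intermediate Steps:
A = -5 (A = 0 - 5 = -5)
l(U, y) = U - 4*y (l(U, y) = -5*y + (y + U) = -5*y + (U + y) = U - 4*y)
l(4, -4*(1 + 6))*(-26) = (4 - (-16)*(1 + 6))*(-26) = (4 - (-16)*7)*(-26) = (4 - 4*(-28))*(-26) = (4 + 112)*(-26) = 116*(-26) = -3016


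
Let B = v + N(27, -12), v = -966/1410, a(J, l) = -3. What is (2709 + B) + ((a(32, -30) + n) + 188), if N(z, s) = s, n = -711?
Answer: 510024/235 ≈ 2170.3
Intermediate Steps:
v = -161/235 (v = -966*1/1410 = -161/235 ≈ -0.68511)
B = -2981/235 (B = -161/235 - 12 = -2981/235 ≈ -12.685)
(2709 + B) + ((a(32, -30) + n) + 188) = (2709 - 2981/235) + ((-3 - 711) + 188) = 633634/235 + (-714 + 188) = 633634/235 - 526 = 510024/235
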